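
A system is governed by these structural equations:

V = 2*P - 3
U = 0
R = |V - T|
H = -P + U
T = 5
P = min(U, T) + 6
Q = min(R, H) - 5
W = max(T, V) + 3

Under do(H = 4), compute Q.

do(H=4) replaces the equation H = -P + U with the constant H = 4.
P = min(U, T) + 6  [with U=0, T=5]  = 6
V = 2*P - 3  [with P=6]  = 9
R = |V - T|  [with V=9, T=5]  = 4
Q = min(R, H) - 5  [with R=4, H=4]  = -1

-1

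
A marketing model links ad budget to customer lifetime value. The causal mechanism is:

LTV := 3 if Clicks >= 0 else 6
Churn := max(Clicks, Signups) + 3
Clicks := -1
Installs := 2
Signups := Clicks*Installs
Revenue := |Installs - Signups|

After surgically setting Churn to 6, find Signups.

-2

Under do(Churn=6), the mechanism Churn := max(Clicks, Signups) + 3 is discarded; Churn is fixed at 6.
Since Signups is not a descendant of the intervened variable, it is unaffected.
Signups = Clicks*Installs  [with Clicks=-1, Installs=2]  = -2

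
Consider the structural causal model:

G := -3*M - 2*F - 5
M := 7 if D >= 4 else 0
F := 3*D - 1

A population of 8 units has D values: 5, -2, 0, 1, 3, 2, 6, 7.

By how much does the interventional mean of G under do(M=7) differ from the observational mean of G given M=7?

The intervention sets M=7 in all 8 units regardless of D. Recomputing G per unit gives -54, -12, -24, -30, -42, -36, -60, -66; average -40.5.
E[G|M=7] averages over only the 3 units with M=7 (D = 5, 6, 7): G = -54, -60, -66, mean -60.
Difference = -40.5 − (-60) = 19.5.

19.5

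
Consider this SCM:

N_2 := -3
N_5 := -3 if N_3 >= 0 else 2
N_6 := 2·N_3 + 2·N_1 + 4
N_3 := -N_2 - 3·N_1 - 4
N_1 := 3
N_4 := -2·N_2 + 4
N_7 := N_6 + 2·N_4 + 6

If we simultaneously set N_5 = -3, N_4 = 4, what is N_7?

4

Setting N_5 = -3, N_4 = 4 by intervention discards those variables' equations.
N_3 = -N_2 - 3·N_1 - 4  [with N_2=-3, N_1=3]  = -10
N_6 = 2·N_3 + 2·N_1 + 4  [with N_3=-10, N_1=3]  = -10
N_7 = N_6 + 2·N_4 + 6  [with N_6=-10, N_4=4]  = 4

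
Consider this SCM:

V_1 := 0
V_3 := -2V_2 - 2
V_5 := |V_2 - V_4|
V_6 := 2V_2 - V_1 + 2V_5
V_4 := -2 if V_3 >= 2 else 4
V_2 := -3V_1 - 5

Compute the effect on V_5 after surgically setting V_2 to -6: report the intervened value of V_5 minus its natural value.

1

do(V_2=-6) replaces the equation V_2 := -3V_1 - 5 with the constant V_2 = -6.
V_3 = -2V_2 - 2  [with V_2=-6]  = 10
V_4 = -2 if V_3 >= 2 else 4  [with V_3=10]  = -2
V_5 = |V_2 - V_4|  [with V_2=-6, V_4=-2]  = 4
Without intervention: V_2 = -3V_1 - 5  [with V_1=0]  = -5; V_3 = -2V_2 - 2  [with V_2=-5]  = 8; V_4 = -2 if V_3 >= 2 else 4  [with V_3=8]  = -2; V_5 = |V_2 - V_4|  [with V_2=-5, V_4=-2]  = 3.
Change = 4 − 3 = 1.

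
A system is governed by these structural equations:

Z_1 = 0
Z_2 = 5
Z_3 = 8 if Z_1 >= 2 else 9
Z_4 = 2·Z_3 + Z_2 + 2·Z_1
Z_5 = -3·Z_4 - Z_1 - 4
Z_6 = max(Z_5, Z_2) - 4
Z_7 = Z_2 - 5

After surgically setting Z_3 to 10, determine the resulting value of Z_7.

The intervention breaks the incoming arrows to Z_3: Z_3 = 8 if Z_1 >= 2 else 9 no longer applies, and Z_3 = 10.
Z_7 is not downstream of the intervention, so its value is determined by the original equations.
Z_7 = Z_2 - 5  [with Z_2=5]  = 0

0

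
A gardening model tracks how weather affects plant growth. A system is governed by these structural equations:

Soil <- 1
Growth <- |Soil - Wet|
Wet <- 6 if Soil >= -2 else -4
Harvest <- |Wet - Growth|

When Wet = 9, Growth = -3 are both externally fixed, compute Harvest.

Setting Wet = 9, Growth = -3 by intervention discards those variables' equations.
Harvest = |Wet - Growth|  [with Wet=9, Growth=-3]  = 12

12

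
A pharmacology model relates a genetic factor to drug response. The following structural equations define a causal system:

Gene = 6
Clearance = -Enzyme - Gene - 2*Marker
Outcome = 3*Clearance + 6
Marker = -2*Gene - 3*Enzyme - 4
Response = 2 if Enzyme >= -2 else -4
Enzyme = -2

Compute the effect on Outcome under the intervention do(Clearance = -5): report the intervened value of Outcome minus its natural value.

-63

The intervention breaks the incoming arrows to Clearance: Clearance = -Enzyme - Gene - 2*Marker no longer applies, and Clearance = -5.
Outcome = 3*Clearance + 6  [with Clearance=-5]  = -9
Without intervention: Marker = -2*Gene - 3*Enzyme - 4  [with Gene=6, Enzyme=-2]  = -10; Clearance = -Enzyme - Gene - 2*Marker  [with Enzyme=-2, Gene=6, Marker=-10]  = 16; Outcome = 3*Clearance + 6  [with Clearance=16]  = 54.
Change = -9 − 54 = -63.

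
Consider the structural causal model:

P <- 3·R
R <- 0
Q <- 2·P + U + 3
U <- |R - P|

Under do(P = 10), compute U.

The intervention breaks the incoming arrows to P: P <- 3·R no longer applies, and P = 10.
U = |R - P|  [with R=0, P=10]  = 10

10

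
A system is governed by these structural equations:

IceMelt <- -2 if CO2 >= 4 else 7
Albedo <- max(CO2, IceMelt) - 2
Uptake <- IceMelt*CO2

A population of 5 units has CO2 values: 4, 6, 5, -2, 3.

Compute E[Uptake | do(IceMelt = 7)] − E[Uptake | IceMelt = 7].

do(IceMelt=7) breaks IceMelt's dependence on CO2. With IceMelt=7 fixed, Uptake across the units is 28, 42, 35, -14, 21, mean 22.4.
Conditioning on IceMelt=7 selects the 2 unit(s) with CO2 ∈ {-2, 3}. Their Uptake values: -14, 21. Mean = 3.5.
Difference = 22.4 − 3.5 = 18.9.

18.9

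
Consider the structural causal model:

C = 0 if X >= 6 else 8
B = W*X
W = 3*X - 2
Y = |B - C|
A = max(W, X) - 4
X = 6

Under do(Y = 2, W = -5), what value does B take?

-30

Under do(Y = 2, W = -5), each intervened variable's structural equation is replaced by its fixed value.
B = W*X  [with W=-5, X=6]  = -30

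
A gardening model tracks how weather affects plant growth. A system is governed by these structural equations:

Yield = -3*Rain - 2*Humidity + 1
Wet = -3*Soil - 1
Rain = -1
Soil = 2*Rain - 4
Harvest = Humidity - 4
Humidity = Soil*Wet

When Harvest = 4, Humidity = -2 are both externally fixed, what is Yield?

8

Setting Harvest = 4, Humidity = -2 by intervention discards those variables' equations.
Yield = -3*Rain - 2*Humidity + 1  [with Rain=-1, Humidity=-2]  = 8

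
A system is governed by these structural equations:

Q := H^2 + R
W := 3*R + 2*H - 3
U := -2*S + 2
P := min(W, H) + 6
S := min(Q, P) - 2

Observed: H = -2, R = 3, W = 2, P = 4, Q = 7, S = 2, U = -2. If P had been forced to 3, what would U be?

0

The intervention breaks the incoming arrows to P: P := min(W, H) + 6 no longer applies, and P = 3.
Q = H^2 + R  [with H=-2, R=3]  = 7
S = min(Q, P) - 2  [with Q=7, P=3]  = 1
U = -2*S + 2  [with S=1]  = 0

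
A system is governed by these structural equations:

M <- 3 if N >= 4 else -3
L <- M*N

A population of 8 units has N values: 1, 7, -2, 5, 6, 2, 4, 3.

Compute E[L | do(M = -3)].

do(M=-3) breaks M's dependence on N. With M=-3 fixed, L across the units is -3, -21, 6, -15, -18, -6, -12, -9, mean -9.75.

-9.75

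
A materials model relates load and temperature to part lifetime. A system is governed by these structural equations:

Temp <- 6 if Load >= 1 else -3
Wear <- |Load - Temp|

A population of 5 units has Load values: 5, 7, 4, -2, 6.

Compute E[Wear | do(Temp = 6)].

2.4

Every unit gets Temp=6 under the intervention. Wear values become 1, 1, 2, 8, 0; E[Wear|do(Temp=6)] = 2.4.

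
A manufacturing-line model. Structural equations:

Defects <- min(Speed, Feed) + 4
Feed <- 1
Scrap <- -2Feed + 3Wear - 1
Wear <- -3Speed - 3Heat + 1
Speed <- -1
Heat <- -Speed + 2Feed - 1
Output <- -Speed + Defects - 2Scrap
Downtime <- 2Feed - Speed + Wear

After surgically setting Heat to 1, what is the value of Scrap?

0

The intervention breaks the incoming arrows to Heat: Heat <- -Speed + 2Feed - 1 no longer applies, and Heat = 1.
Wear = -3Speed - 3Heat + 1  [with Speed=-1, Heat=1]  = 1
Scrap = -2Feed + 3Wear - 1  [with Feed=1, Wear=1]  = 0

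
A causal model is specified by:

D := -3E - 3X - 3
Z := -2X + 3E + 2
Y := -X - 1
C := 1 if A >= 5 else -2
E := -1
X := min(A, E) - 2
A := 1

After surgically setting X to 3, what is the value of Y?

The intervention breaks the incoming arrows to X: X := min(A, E) - 2 no longer applies, and X = 3.
Y = -X - 1  [with X=3]  = -4

-4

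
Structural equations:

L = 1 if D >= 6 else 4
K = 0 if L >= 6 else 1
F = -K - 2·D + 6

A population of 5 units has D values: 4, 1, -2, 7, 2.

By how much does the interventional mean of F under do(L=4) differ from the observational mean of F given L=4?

-2.3

The intervention sets L=4 in all 5 units regardless of D. Recomputing F per unit gives -3, 3, 9, -9, 1; average 0.2.
Conditioning on L=4 selects the 4 unit(s) with D ∈ {4, 1, -2, 2}. Their F values: -3, 3, 9, 1. Mean = 2.5.
Difference = 0.2 − 2.5 = -2.3.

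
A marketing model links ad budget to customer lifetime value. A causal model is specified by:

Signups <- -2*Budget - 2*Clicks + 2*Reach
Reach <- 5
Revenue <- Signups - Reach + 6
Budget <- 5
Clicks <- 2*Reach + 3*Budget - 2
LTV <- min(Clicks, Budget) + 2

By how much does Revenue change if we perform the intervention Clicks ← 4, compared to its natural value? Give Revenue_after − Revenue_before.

38

do(Clicks=4) replaces the equation Clicks <- 2*Reach + 3*Budget - 2 with the constant Clicks = 4.
Signups = -2*Budget - 2*Clicks + 2*Reach  [with Budget=5, Clicks=4, Reach=5]  = -8
Revenue = Signups - Reach + 6  [with Signups=-8, Reach=5]  = -7
Without intervention: Clicks = 2*Reach + 3*Budget - 2  [with Reach=5, Budget=5]  = 23; Signups = -2*Budget - 2*Clicks + 2*Reach  [with Budget=5, Clicks=23, Reach=5]  = -46; Revenue = Signups - Reach + 6  [with Signups=-46, Reach=5]  = -45.
Change = -7 − (-45) = 38.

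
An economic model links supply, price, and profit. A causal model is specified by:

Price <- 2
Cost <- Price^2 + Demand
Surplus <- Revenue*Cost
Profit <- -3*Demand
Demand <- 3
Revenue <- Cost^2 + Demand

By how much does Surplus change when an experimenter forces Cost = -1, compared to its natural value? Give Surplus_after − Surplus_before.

-368

The intervention breaks the incoming arrows to Cost: Cost <- Price^2 + Demand no longer applies, and Cost = -1.
Revenue = Cost^2 + Demand  [with Cost=-1, Demand=3]  = 4
Surplus = Revenue*Cost  [with Revenue=4, Cost=-1]  = -4
Without intervention: Cost = Price^2 + Demand  [with Price=2, Demand=3]  = 7; Revenue = Cost^2 + Demand  [with Cost=7, Demand=3]  = 52; Surplus = Revenue*Cost  [with Revenue=52, Cost=7]  = 364.
Change = -4 − 364 = -368.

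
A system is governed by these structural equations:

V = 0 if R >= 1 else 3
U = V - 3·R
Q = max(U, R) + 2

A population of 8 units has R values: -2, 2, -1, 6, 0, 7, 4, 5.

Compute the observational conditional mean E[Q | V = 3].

8

E[Q|V=3] averages over only the 3 units with V=3 (R = -2, -1, 0): Q = 11, 8, 5, mean 8.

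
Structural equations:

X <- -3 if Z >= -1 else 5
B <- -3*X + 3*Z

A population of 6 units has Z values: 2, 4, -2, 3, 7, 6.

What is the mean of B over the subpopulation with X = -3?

E[B|X=-3] averages over only the 5 units with X=-3 (Z = 2, 4, 3, 7, 6): B = 15, 21, 18, 30, 27, mean 22.2.

22.2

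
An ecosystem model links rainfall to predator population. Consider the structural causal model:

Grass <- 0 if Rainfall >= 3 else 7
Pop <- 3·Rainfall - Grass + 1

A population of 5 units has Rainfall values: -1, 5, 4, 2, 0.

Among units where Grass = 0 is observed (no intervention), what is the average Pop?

E[Pop|Grass=0] averages over only the 2 units with Grass=0 (Rainfall = 5, 4): Pop = 16, 13, mean 14.5.

14.5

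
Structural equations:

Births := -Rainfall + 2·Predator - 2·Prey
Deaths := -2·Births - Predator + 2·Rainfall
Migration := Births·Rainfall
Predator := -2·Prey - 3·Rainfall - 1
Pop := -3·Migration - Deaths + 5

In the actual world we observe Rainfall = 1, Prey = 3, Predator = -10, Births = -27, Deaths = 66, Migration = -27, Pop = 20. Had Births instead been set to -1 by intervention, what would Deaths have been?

14

Intervening sets Births = -1 and removes its equation (Births := -Rainfall + 2·Predator - 2·Prey).
Predator = -2·Prey - 3·Rainfall - 1  [with Prey=3, Rainfall=1]  = -10
Deaths = -2·Births - Predator + 2·Rainfall  [with Births=-1, Predator=-10, Rainfall=1]  = 14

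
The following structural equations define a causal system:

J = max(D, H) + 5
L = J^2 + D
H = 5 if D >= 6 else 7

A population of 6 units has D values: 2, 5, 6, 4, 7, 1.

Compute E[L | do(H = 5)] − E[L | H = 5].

-24

The intervention sets H=5 in all 6 units regardless of D. Recomputing L per unit gives 102, 105, 127, 104, 151, 101; average 115.
Observing H=5 restricts to units where H's equation naturally yields 5: D ∈ {6, 7}. In that subpopulation L = 127, 151, mean 139.
Difference = 115 − 139 = -24.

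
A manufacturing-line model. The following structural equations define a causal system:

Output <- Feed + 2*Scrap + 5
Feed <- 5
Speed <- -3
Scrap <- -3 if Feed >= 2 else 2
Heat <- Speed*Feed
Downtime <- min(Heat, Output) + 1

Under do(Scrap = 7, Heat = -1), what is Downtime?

0

The joint intervention fixes Scrap = 7, Heat = -1, removing each variable's own equation.
Output = Feed + 2*Scrap + 5  [with Feed=5, Scrap=7]  = 24
Downtime = min(Heat, Output) + 1  [with Heat=-1, Output=24]  = 0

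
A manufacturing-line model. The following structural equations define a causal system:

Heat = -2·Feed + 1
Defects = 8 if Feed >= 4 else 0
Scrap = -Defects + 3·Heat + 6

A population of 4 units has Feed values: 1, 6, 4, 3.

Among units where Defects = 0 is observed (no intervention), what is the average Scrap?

-3

Observing Defects=0 restricts to units where Defects's equation naturally yields 0: Feed ∈ {1, 3}. In that subpopulation Scrap = 3, -9, mean -3.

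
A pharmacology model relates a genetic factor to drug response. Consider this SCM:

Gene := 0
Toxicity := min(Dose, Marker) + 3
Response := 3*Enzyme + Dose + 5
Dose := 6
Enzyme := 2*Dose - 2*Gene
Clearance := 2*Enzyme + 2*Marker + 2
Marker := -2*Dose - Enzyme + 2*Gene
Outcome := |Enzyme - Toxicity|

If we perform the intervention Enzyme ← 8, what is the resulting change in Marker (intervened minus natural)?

The intervention breaks the incoming arrows to Enzyme: Enzyme := 2*Dose - 2*Gene no longer applies, and Enzyme = 8.
Marker = -2*Dose - Enzyme + 2*Gene  [with Dose=6, Enzyme=8, Gene=0]  = -20
Without intervention: Enzyme = 2*Dose - 2*Gene  [with Dose=6, Gene=0]  = 12; Marker = -2*Dose - Enzyme + 2*Gene  [with Dose=6, Enzyme=12, Gene=0]  = -24.
Change = -20 − (-24) = 4.

4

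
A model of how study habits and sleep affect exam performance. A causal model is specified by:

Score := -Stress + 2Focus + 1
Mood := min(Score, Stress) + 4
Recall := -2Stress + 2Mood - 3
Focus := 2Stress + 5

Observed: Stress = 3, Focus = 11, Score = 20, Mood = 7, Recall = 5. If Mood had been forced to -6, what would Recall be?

-21

Intervening sets Mood = -6 and removes its equation (Mood := min(Score, Stress) + 4).
Recall = -2Stress + 2Mood - 3  [with Stress=3, Mood=-6]  = -21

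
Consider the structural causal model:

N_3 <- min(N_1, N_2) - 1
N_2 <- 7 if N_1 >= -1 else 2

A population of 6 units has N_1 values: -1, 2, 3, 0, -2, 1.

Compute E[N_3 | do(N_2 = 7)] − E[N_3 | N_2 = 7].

-0.5

The intervention sets N_2=7 in all 6 units regardless of N_1. Recomputing N_3 per unit gives -2, 1, 2, -1, -3, 0; average -0.5.
Conditioning on N_2=7 selects the 5 unit(s) with N_1 ∈ {-1, 2, 3, 0, 1}. Their N_3 values: -2, 1, 2, -1, 0. Mean = 0.
Difference = -0.5 − 0 = -0.5.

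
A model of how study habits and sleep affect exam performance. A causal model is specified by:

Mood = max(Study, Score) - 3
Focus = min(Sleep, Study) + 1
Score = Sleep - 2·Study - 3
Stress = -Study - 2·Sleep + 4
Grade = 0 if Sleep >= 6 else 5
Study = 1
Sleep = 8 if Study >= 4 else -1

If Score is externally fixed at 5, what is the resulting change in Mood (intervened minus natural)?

The intervention breaks the incoming arrows to Score: Score = Sleep - 2·Study - 3 no longer applies, and Score = 5.
Mood = max(Study, Score) - 3  [with Study=1, Score=5]  = 2
Without intervention: Sleep = 8 if Study >= 4 else -1  [with Study=1]  = -1; Score = Sleep - 2·Study - 3  [with Sleep=-1, Study=1]  = -6; Mood = max(Study, Score) - 3  [with Study=1, Score=-6]  = -2.
Change = 2 − (-2) = 4.

4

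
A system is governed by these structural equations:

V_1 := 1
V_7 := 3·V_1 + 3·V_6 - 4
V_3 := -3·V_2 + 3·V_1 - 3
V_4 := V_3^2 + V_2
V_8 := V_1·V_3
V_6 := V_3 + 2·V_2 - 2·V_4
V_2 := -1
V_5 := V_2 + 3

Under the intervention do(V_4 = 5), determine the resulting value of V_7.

-28

The intervention breaks the incoming arrows to V_4: V_4 := V_3^2 + V_2 no longer applies, and V_4 = 5.
V_3 = -3·V_2 + 3·V_1 - 3  [with V_2=-1, V_1=1]  = 3
V_6 = V_3 + 2·V_2 - 2·V_4  [with V_3=3, V_2=-1, V_4=5]  = -9
V_7 = 3·V_1 + 3·V_6 - 4  [with V_1=1, V_6=-9]  = -28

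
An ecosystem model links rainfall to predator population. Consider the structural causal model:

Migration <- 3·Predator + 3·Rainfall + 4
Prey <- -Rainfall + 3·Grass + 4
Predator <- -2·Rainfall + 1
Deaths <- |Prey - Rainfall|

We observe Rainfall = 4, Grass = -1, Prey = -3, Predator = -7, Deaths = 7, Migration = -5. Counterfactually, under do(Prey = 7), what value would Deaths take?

3

do(Prey=7) replaces the equation Prey <- -Rainfall + 3·Grass + 4 with the constant Prey = 7.
Deaths = |Prey - Rainfall|  [with Prey=7, Rainfall=4]  = 3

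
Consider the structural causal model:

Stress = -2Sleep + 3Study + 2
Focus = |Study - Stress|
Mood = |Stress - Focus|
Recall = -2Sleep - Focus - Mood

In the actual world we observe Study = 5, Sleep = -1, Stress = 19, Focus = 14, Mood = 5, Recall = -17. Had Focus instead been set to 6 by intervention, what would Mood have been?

13

Intervening sets Focus = 6 and removes its equation (Focus = |Study - Stress|).
Stress = -2Sleep + 3Study + 2  [with Sleep=-1, Study=5]  = 19
Mood = |Stress - Focus|  [with Stress=19, Focus=6]  = 13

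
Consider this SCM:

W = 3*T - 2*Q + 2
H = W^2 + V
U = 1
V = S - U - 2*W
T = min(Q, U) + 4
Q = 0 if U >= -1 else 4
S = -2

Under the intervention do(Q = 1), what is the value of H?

192

The intervention breaks the incoming arrows to Q: Q = 0 if U >= -1 else 4 no longer applies, and Q = 1.
T = min(Q, U) + 4  [with Q=1, U=1]  = 5
W = 3*T - 2*Q + 2  [with T=5, Q=1]  = 15
V = S - U - 2*W  [with S=-2, U=1, W=15]  = -33
H = W^2 + V  [with W=15, V=-33]  = 192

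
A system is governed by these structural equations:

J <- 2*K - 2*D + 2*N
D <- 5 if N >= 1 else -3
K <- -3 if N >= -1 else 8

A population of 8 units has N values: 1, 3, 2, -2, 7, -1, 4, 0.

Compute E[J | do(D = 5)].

-9.75

Every unit gets D=5 under the intervention. J values become -14, -10, -12, 2, -2, -18, -8, -16; E[J|do(D=5)] = -9.75.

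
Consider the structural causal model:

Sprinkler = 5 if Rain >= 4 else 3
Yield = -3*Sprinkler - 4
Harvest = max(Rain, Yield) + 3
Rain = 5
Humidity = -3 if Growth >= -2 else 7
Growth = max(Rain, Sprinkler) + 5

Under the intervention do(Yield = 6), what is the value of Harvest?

9

The intervention breaks the incoming arrows to Yield: Yield = -3*Sprinkler - 4 no longer applies, and Yield = 6.
Harvest = max(Rain, Yield) + 3  [with Rain=5, Yield=6]  = 9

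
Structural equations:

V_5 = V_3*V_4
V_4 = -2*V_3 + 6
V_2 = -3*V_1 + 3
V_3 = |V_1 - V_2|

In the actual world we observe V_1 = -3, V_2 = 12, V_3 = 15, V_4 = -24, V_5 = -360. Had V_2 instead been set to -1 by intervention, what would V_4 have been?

2

Under do(V_2=-1), the mechanism V_2 = -3*V_1 + 3 is discarded; V_2 is fixed at -1.
V_3 = |V_1 - V_2|  [with V_1=-3, V_2=-1]  = 2
V_4 = -2*V_3 + 6  [with V_3=2]  = 2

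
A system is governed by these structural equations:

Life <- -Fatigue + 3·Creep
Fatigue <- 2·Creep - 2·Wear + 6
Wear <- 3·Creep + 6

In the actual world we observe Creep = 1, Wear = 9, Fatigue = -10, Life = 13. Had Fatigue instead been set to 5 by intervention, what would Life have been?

The intervention breaks the incoming arrows to Fatigue: Fatigue <- 2·Creep - 2·Wear + 6 no longer applies, and Fatigue = 5.
Life = -Fatigue + 3·Creep  [with Fatigue=5, Creep=1]  = -2

-2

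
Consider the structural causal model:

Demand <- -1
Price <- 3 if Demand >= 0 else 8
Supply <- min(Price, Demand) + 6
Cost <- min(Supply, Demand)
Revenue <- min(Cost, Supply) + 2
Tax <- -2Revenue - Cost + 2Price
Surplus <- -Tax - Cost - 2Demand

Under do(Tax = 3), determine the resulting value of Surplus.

0

Intervening sets Tax = 3 and removes its equation (Tax <- -2Revenue - Cost + 2Price).
Price = 3 if Demand >= 0 else 8  [with Demand=-1]  = 8
Supply = min(Price, Demand) + 6  [with Price=8, Demand=-1]  = 5
Cost = min(Supply, Demand)  [with Supply=5, Demand=-1]  = -1
Surplus = -Tax - Cost - 2Demand  [with Tax=3, Cost=-1, Demand=-1]  = 0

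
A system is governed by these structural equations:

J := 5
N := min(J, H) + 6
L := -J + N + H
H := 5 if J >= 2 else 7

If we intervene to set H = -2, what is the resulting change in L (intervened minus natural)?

-14

Under do(H=-2), the mechanism H := 5 if J >= 2 else 7 is discarded; H is fixed at -2.
N = min(J, H) + 6  [with J=5, H=-2]  = 4
L = -J + N + H  [with J=5, N=4, H=-2]  = -3
Without intervention: H = 5 if J >= 2 else 7  [with J=5]  = 5; N = min(J, H) + 6  [with J=5, H=5]  = 11; L = -J + N + H  [with J=5, N=11, H=5]  = 11.
Change = -3 − 11 = -14.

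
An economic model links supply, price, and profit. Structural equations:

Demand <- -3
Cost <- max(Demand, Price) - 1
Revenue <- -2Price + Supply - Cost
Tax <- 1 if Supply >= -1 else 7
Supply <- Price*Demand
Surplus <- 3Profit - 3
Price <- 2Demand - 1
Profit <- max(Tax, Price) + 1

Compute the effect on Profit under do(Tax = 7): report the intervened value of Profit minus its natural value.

6

Intervening sets Tax = 7 and removes its equation (Tax <- 1 if Supply >= -1 else 7).
Price = 2Demand - 1  [with Demand=-3]  = -7
Profit = max(Tax, Price) + 1  [with Tax=7, Price=-7]  = 8
Without intervention: Price = 2Demand - 1  [with Demand=-3]  = -7; Supply = Price*Demand  [with Price=-7, Demand=-3]  = 21; Tax = 1 if Supply >= -1 else 7  [with Supply=21]  = 1; Profit = max(Tax, Price) + 1  [with Tax=1, Price=-7]  = 2.
Change = 8 − 2 = 6.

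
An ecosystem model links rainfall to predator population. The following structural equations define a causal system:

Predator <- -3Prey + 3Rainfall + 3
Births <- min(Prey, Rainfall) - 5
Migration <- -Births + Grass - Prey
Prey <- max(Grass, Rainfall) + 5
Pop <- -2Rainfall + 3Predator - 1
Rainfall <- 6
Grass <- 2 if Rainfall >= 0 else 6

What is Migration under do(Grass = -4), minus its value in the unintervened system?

Under do(Grass=-4), the mechanism Grass <- 2 if Rainfall >= 0 else 6 is discarded; Grass is fixed at -4.
Prey = max(Grass, Rainfall) + 5  [with Grass=-4, Rainfall=6]  = 11
Births = min(Prey, Rainfall) - 5  [with Prey=11, Rainfall=6]  = 1
Migration = -Births + Grass - Prey  [with Births=1, Grass=-4, Prey=11]  = -16
Without intervention: Grass = 2 if Rainfall >= 0 else 6  [with Rainfall=6]  = 2; Prey = max(Grass, Rainfall) + 5  [with Grass=2, Rainfall=6]  = 11; Births = min(Prey, Rainfall) - 5  [with Prey=11, Rainfall=6]  = 1; Migration = -Births + Grass - Prey  [with Births=1, Grass=2, Prey=11]  = -10.
Change = -16 − (-10) = -6.

-6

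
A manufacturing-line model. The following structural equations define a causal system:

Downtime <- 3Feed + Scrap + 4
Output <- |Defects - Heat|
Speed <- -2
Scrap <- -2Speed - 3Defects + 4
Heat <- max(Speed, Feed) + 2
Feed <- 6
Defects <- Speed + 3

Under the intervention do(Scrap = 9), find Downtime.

Under do(Scrap=9), the mechanism Scrap <- -2Speed - 3Defects + 4 is discarded; Scrap is fixed at 9.
Downtime = 3Feed + Scrap + 4  [with Feed=6, Scrap=9]  = 31

31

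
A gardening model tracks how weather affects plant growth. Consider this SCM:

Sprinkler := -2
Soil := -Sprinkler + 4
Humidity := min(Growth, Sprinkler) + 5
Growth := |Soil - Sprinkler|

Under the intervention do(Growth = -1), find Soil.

Under do(Growth=-1), the mechanism Growth := |Soil - Sprinkler| is discarded; Growth is fixed at -1.
Since Soil is not a descendant of the intervened variable, it is unaffected.
Soil = -Sprinkler + 4  [with Sprinkler=-2]  = 6

6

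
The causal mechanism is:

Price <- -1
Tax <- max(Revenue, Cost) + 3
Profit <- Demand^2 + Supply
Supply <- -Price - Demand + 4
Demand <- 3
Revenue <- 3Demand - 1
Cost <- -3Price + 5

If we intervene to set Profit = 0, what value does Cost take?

8

Under do(Profit=0), the mechanism Profit <- Demand^2 + Supply is discarded; Profit is fixed at 0.
Since Cost is not a descendant of the intervened variable, it is unaffected.
Cost = -3Price + 5  [with Price=-1]  = 8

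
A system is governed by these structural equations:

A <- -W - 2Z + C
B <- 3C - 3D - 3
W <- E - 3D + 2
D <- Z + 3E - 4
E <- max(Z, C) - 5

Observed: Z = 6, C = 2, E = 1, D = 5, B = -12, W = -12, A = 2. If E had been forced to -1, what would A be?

The intervention breaks the incoming arrows to E: E <- max(Z, C) - 5 no longer applies, and E = -1.
D = Z + 3E - 4  [with Z=6, E=-1]  = -1
W = E - 3D + 2  [with E=-1, D=-1]  = 4
A = -W - 2Z + C  [with W=4, Z=6, C=2]  = -14

-14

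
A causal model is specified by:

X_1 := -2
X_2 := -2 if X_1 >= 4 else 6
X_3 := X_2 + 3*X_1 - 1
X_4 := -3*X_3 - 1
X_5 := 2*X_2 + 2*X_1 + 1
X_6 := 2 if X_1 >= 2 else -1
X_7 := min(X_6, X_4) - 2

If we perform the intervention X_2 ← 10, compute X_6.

Under do(X_2=10), the mechanism X_2 := -2 if X_1 >= 4 else 6 is discarded; X_2 is fixed at 10.
No directed path runs from X_2 to X_6, so X_6 keeps its natural value.
X_6 = 2 if X_1 >= 2 else -1  [with X_1=-2]  = -1

-1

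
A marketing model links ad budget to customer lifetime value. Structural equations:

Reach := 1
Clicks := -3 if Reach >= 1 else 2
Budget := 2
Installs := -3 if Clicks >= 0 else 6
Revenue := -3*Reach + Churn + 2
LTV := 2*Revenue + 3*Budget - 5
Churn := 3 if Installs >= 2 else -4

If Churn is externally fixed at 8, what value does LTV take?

15

Under do(Churn=8), the mechanism Churn := 3 if Installs >= 2 else -4 is discarded; Churn is fixed at 8.
Revenue = -3*Reach + Churn + 2  [with Reach=1, Churn=8]  = 7
LTV = 2*Revenue + 3*Budget - 5  [with Revenue=7, Budget=2]  = 15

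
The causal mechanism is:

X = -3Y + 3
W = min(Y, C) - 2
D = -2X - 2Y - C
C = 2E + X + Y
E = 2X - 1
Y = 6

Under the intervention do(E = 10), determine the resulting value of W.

4

The intervention breaks the incoming arrows to E: E = 2X - 1 no longer applies, and E = 10.
X = -3Y + 3  [with Y=6]  = -15
C = 2E + X + Y  [with E=10, X=-15, Y=6]  = 11
W = min(Y, C) - 2  [with Y=6, C=11]  = 4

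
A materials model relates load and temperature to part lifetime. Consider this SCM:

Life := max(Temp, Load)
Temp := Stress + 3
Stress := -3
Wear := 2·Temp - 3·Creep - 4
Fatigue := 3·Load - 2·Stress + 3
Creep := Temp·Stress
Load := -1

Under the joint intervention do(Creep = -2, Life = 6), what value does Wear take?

2

Setting Creep = -2, Life = 6 by intervention discards those variables' equations.
Temp = Stress + 3  [with Stress=-3]  = 0
Wear = 2·Temp - 3·Creep - 4  [with Temp=0, Creep=-2]  = 2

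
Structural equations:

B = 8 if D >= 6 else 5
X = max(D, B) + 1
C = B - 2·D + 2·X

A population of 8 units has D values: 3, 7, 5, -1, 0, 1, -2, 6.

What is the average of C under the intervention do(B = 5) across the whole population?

13

Every unit gets B=5 under the intervention. C values become 11, 7, 7, 19, 17, 15, 21, 7; E[C|do(B=5)] = 13.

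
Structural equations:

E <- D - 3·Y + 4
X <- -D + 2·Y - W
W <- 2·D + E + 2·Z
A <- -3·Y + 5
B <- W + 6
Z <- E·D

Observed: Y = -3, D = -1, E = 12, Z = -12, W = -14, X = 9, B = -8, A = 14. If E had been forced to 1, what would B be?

The intervention breaks the incoming arrows to E: E <- D - 3·Y + 4 no longer applies, and E = 1.
Z = E·D  [with E=1, D=-1]  = -1
W = 2·D + E + 2·Z  [with D=-1, E=1, Z=-1]  = -3
B = W + 6  [with W=-3]  = 3

3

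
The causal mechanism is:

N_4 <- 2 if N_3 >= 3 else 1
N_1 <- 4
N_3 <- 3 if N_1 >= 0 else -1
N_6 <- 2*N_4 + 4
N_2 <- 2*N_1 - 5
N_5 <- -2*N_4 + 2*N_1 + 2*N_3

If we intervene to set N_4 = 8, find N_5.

-2

Intervening sets N_4 = 8 and removes its equation (N_4 <- 2 if N_3 >= 3 else 1).
N_3 = 3 if N_1 >= 0 else -1  [with N_1=4]  = 3
N_5 = -2*N_4 + 2*N_1 + 2*N_3  [with N_4=8, N_1=4, N_3=3]  = -2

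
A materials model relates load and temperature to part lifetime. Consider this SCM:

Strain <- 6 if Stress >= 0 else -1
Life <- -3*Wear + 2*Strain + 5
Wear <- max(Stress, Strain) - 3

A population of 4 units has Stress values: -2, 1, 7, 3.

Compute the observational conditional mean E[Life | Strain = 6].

7

Observing Strain=6 restricts to units where Strain's equation naturally yields 6: Stress ∈ {1, 7, 3}. In that subpopulation Life = 8, 5, 8, mean 7.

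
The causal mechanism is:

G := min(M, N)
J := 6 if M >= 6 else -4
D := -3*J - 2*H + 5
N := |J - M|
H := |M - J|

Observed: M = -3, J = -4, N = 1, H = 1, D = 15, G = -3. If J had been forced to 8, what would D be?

do(J=8) replaces the equation J := 6 if M >= 6 else -4 with the constant J = 8.
H = |M - J|  [with M=-3, J=8]  = 11
D = -3*J - 2*H + 5  [with J=8, H=11]  = -41

-41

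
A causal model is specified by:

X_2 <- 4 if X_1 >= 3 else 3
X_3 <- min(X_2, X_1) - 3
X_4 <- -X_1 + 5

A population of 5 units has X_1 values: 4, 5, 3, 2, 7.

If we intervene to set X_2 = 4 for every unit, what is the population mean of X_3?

Under do(X_2=4), X_2's equation is replaced by X_2=4 for every unit. Per-unit X_3: 1, 1, 0, -1, 1. Mean = 0.4.

0.4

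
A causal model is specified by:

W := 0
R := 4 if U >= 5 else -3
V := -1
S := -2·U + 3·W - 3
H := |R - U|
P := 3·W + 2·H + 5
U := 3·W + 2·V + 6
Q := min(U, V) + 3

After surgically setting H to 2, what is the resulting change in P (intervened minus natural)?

-10

do(H=2) replaces the equation H := |R - U| with the constant H = 2.
P = 3·W + 2·H + 5  [with W=0, H=2]  = 9
Without intervention: U = 3·W + 2·V + 6  [with W=0, V=-1]  = 4; R = 4 if U >= 5 else -3  [with U=4]  = -3; H = |R - U|  [with R=-3, U=4]  = 7; P = 3·W + 2·H + 5  [with W=0, H=7]  = 19.
Change = 9 − 19 = -10.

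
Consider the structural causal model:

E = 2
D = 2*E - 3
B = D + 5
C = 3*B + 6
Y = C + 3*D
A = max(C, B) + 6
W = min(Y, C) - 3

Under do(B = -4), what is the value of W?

-9

The intervention breaks the incoming arrows to B: B = D + 5 no longer applies, and B = -4.
D = 2*E - 3  [with E=2]  = 1
C = 3*B + 6  [with B=-4]  = -6
Y = C + 3*D  [with C=-6, D=1]  = -3
W = min(Y, C) - 3  [with Y=-3, C=-6]  = -9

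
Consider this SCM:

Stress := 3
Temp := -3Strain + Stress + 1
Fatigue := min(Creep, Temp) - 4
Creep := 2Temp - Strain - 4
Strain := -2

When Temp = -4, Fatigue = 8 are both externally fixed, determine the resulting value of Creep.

-10

The joint intervention fixes Temp = -4, Fatigue = 8, removing each variable's own equation.
Creep = 2Temp - Strain - 4  [with Temp=-4, Strain=-2]  = -10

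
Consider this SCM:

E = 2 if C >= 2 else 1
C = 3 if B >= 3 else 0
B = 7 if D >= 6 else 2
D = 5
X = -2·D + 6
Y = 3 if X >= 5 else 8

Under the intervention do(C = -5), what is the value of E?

1

The intervention breaks the incoming arrows to C: C = 3 if B >= 3 else 0 no longer applies, and C = -5.
E = 2 if C >= 2 else 1  [with C=-5]  = 1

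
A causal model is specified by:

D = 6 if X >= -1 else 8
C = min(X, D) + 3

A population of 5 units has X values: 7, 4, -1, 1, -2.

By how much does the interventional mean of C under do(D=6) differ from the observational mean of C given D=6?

-0.9

do(D=6) breaks D's dependence on X. With D=6 fixed, C across the units is 9, 7, 2, 4, 1, mean 4.6.
Observing D=6 restricts to units where D's equation naturally yields 6: X ∈ {7, 4, -1, 1}. In that subpopulation C = 9, 7, 2, 4, mean 5.5.
Difference = 4.6 − 5.5 = -0.9.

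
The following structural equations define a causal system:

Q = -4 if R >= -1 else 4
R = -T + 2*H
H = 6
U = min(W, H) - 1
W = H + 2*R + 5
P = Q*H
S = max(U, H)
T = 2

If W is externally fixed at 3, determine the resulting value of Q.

-4

Under do(W=3), the mechanism W = H + 2*R + 5 is discarded; W is fixed at 3.
Since Q is not a descendant of the intervened variable, it is unaffected.
R = -T + 2*H  [with T=2, H=6]  = 10
Q = -4 if R >= -1 else 4  [with R=10]  = -4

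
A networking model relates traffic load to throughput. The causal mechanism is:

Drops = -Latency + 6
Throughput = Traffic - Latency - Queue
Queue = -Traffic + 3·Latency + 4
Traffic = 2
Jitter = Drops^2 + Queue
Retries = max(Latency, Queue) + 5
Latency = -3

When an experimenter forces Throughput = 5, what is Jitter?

74

Intervening sets Throughput = 5 and removes its equation (Throughput = Traffic - Latency - Queue).
Since Jitter is not a descendant of the intervened variable, it is unaffected.
Queue = -Traffic + 3·Latency + 4  [with Traffic=2, Latency=-3]  = -7
Drops = -Latency + 6  [with Latency=-3]  = 9
Jitter = Drops^2 + Queue  [with Drops=9, Queue=-7]  = 74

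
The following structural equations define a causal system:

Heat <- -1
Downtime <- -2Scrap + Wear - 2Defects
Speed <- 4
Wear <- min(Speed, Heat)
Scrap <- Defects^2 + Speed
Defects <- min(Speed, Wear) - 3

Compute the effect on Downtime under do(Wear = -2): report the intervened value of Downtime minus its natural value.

The intervention breaks the incoming arrows to Wear: Wear <- min(Speed, Heat) no longer applies, and Wear = -2.
Defects = min(Speed, Wear) - 3  [with Speed=4, Wear=-2]  = -5
Scrap = Defects^2 + Speed  [with Defects=-5, Speed=4]  = 29
Downtime = -2Scrap + Wear - 2Defects  [with Scrap=29, Wear=-2, Defects=-5]  = -50
Without intervention: Wear = min(Speed, Heat)  [with Speed=4, Heat=-1]  = -1; Defects = min(Speed, Wear) - 3  [with Speed=4, Wear=-1]  = -4; Scrap = Defects^2 + Speed  [with Defects=-4, Speed=4]  = 20; Downtime = -2Scrap + Wear - 2Defects  [with Scrap=20, Wear=-1, Defects=-4]  = -33.
Change = -50 − (-33) = -17.

-17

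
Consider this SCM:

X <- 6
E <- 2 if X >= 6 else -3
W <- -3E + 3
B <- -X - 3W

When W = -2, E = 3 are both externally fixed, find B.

0

The joint intervention fixes W = -2, E = 3, removing each variable's own equation.
B = -X - 3W  [with X=6, W=-2]  = 0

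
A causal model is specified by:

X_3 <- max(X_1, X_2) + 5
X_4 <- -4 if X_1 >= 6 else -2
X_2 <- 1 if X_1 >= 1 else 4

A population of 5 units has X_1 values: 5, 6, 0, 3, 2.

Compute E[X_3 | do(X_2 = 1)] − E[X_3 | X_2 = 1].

do(X_2=1) breaks X_2's dependence on X_1. With X_2=1 fixed, X_3 across the units is 10, 11, 6, 8, 7, mean 8.4.
Observing X_2=1 restricts to units where X_2's equation naturally yields 1: X_1 ∈ {5, 6, 3, 2}. In that subpopulation X_3 = 10, 11, 8, 7, mean 9.
Difference = 8.4 − 9 = -0.6.

-0.6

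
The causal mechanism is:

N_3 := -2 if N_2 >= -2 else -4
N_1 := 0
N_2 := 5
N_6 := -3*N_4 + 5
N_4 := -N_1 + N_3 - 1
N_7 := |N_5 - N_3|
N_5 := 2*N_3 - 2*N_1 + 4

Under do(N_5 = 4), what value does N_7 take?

6

Under do(N_5=4), the mechanism N_5 := 2*N_3 - 2*N_1 + 4 is discarded; N_5 is fixed at 4.
N_3 = -2 if N_2 >= -2 else -4  [with N_2=5]  = -2
N_7 = |N_5 - N_3|  [with N_5=4, N_3=-2]  = 6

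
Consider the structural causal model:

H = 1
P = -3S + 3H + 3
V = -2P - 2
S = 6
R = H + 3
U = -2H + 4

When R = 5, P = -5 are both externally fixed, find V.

The joint intervention fixes R = 5, P = -5, removing each variable's own equation.
V = -2P - 2  [with P=-5]  = 8

8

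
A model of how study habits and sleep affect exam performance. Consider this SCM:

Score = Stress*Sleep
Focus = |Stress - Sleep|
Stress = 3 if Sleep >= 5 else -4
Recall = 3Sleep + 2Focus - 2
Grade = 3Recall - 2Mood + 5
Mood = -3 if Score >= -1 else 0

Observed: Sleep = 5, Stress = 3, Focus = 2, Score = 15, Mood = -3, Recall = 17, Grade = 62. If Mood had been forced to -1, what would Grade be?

Under do(Mood=-1), the mechanism Mood = -3 if Score >= -1 else 0 is discarded; Mood is fixed at -1.
Stress = 3 if Sleep >= 5 else -4  [with Sleep=5]  = 3
Focus = |Stress - Sleep|  [with Stress=3, Sleep=5]  = 2
Recall = 3Sleep + 2Focus - 2  [with Sleep=5, Focus=2]  = 17
Grade = 3Recall - 2Mood + 5  [with Recall=17, Mood=-1]  = 58

58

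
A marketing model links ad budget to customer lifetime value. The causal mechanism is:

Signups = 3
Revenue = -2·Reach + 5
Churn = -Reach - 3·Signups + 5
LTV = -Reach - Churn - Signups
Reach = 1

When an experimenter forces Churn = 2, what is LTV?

-6

do(Churn=2) replaces the equation Churn = -Reach - 3·Signups + 5 with the constant Churn = 2.
LTV = -Reach - Churn - Signups  [with Reach=1, Churn=2, Signups=3]  = -6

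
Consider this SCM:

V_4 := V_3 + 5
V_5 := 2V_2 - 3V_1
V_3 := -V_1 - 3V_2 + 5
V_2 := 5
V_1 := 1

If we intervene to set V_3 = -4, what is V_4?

The intervention breaks the incoming arrows to V_3: V_3 := -V_1 - 3V_2 + 5 no longer applies, and V_3 = -4.
V_4 = V_3 + 5  [with V_3=-4]  = 1

1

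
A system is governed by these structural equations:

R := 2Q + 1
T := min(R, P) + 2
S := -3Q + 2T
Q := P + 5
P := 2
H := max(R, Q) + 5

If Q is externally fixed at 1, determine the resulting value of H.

8

do(Q=1) replaces the equation Q := P + 5 with the constant Q = 1.
R = 2Q + 1  [with Q=1]  = 3
H = max(R, Q) + 5  [with R=3, Q=1]  = 8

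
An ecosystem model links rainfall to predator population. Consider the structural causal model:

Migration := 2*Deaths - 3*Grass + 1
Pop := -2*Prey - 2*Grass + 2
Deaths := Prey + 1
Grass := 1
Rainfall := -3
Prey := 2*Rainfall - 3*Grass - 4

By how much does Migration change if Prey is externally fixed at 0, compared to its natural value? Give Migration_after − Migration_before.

do(Prey=0) replaces the equation Prey := 2*Rainfall - 3*Grass - 4 with the constant Prey = 0.
Deaths = Prey + 1  [with Prey=0]  = 1
Migration = 2*Deaths - 3*Grass + 1  [with Deaths=1, Grass=1]  = 0
Without intervention: Prey = 2*Rainfall - 3*Grass - 4  [with Rainfall=-3, Grass=1]  = -13; Deaths = Prey + 1  [with Prey=-13]  = -12; Migration = 2*Deaths - 3*Grass + 1  [with Deaths=-12, Grass=1]  = -26.
Change = 0 − (-26) = 26.

26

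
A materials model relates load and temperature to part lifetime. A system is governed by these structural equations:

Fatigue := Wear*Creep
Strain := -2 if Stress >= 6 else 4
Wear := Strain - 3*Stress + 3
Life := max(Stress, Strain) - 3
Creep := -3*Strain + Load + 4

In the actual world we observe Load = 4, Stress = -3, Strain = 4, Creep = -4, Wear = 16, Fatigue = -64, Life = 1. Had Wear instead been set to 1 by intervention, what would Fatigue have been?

-4

The intervention breaks the incoming arrows to Wear: Wear := Strain - 3*Stress + 3 no longer applies, and Wear = 1.
Strain = -2 if Stress >= 6 else 4  [with Stress=-3]  = 4
Creep = -3*Strain + Load + 4  [with Strain=4, Load=4]  = -4
Fatigue = Wear*Creep  [with Wear=1, Creep=-4]  = -4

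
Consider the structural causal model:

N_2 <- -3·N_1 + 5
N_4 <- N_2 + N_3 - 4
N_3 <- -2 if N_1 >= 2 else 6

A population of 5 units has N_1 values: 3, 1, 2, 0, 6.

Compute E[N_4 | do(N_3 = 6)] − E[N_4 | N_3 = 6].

-5.7

Every unit gets N_3=6 under the intervention. N_4 values become -2, 4, 1, 7, -11; E[N_4|do(N_3=6)] = -0.2.
Observing N_3=6 restricts to units where N_3's equation naturally yields 6: N_1 ∈ {1, 0}. In that subpopulation N_4 = 4, 7, mean 5.5.
Difference = -0.2 − 5.5 = -5.7.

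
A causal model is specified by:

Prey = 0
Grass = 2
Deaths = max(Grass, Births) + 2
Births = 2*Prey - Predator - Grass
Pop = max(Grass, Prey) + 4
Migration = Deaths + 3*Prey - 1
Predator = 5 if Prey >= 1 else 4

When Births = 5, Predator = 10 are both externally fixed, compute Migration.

The joint intervention fixes Births = 5, Predator = 10, removing each variable's own equation.
Deaths = max(Grass, Births) + 2  [with Grass=2, Births=5]  = 7
Migration = Deaths + 3*Prey - 1  [with Deaths=7, Prey=0]  = 6

6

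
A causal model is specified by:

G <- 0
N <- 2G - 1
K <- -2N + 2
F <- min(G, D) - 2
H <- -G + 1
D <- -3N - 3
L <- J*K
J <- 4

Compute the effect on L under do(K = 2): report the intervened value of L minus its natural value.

do(K=2) replaces the equation K <- -2N + 2 with the constant K = 2.
L = J*K  [with J=4, K=2]  = 8
Without intervention: N = 2G - 1  [with G=0]  = -1; K = -2N + 2  [with N=-1]  = 4; L = J*K  [with J=4, K=4]  = 16.
Change = 8 − 16 = -8.

-8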